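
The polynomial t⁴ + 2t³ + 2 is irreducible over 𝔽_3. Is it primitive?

Write f(t) = t⁴ + 2t³ + 2.
|GF(3^4)^×| = 3^4 − 1 = 80. Prime factorization: 80 = 2^4·5.
f is primitive ⇔ t has order 80 in GF(3)[t]/(f), i.e. t^(80/q) ≠ 1 for each prime q | 80.
t^(40) mod f = 2.
t^(16) mod f = 2t² + t + 2.
None equal 1, so t has full order 80; f is primitive.

Yes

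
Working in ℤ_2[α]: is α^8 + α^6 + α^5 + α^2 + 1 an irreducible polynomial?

Write h(α) = α^8 + α^6 + α^5 + α^2 + 1.
Check for roots in ℤ_2: h(0) = 1; h(1) = 1.
No roots, so no linear factors.
Monic irreducibles of degree 2 over GF(2): α^2 + α + 1.
None of them divide h (all give nonzero remainder).
Monic irreducibles of degree 3 over GF(2): α^3 + α + 1, α^3 + α^2 + 1.
None of them divide h (all give nonzero remainder).
Monic irreducibles of degree 4 over GF(2): α^4 + α + 1, α^4 + α^3 + 1, α^4 + α^3 + α^2 + α + 1.
None of them divide h (all give nonzero remainder).
No irreducible factor of degree ≤ 4 exists, so h is irreducible over GF(2).

Yes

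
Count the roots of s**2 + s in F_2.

Write P(s) = s**2 + s.
Evaluate at each of the 2 elements of F_2:
P(0) = 0 → root; P(1) = 0 → root.
Roots: {0, 1}.

2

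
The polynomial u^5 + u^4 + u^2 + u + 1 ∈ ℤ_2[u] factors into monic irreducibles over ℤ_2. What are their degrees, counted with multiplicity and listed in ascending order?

5

Write f(u) = u^5 + u^4 + u^2 + u + 1.
Roots in ℤ_2: f(0) = 1; f(1) = 1.
Complete factorization: f(u) = (u^5 + u^4 + u^2 + u + 1).
Factor degrees with multiplicity: 5 = 5.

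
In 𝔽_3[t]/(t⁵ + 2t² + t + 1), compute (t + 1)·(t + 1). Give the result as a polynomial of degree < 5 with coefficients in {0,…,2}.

t^2 + 2t + 1

Multiply in 𝔽_3[t]: (t + 1)·(t + 1) = t² + 2t + 1.
Reduced: t² + 2t + 1.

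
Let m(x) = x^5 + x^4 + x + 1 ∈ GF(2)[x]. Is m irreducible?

No

Check for roots in GF(2): m(0) = 1; m(1) = 0 → root.
m(1) = 0, so (x − 1) divides m(x); m is reducible.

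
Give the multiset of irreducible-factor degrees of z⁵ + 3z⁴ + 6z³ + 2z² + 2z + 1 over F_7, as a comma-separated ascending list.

Write f(z) = z⁵ + 3z⁴ + 6z³ + 2z² + 2z + 1.
Complete factorization: f(z) = (z⁵ + 3z⁴ + 6z³ + 2z² + 2z + 1).
Factor degrees with multiplicity: 5 = 5.

5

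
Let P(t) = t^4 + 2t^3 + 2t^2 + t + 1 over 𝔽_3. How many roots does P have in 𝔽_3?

Evaluate at each of the 3 elements of 𝔽_3:
P(0) = 1; P(1) = 1; P(2) = 1.
No element is a root.

0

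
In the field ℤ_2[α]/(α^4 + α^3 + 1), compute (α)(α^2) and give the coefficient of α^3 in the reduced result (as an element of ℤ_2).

Multiply in ℤ_2[α]: (α)·(α^2) = α^3.
Reduced: α^3.

1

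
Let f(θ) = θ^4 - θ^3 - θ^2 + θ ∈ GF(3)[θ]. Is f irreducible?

No

Check for roots in GF(3): f(0) = 0 → root; f(1) = 0 → root; f(2) = 0 → root.
f(0) = 0, so (θ) divides f(θ); f is reducible.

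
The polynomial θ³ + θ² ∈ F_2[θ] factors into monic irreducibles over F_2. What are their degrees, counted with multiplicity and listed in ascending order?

1, 1, 1

Write f(θ) = θ³ + θ².
Roots in F_2: f(0) = 0 → root; f(1) = 0 → root.
Linear factors from roots: (θ), (θ + 1).
Complete factorization: f(θ) = (θ + 1)·(θ)^2.
Factor degrees with multiplicity: 1 + 1 + 1 = 3.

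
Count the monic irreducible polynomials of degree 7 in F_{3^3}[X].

1494336168

By the necklace-counting formula, N_27(7) = (1/7) Σ_{d|7} μ(7/d)·27^d.
Divisors of 7: 1, 7; μ(7/d) for each: -1, 1.
Σ = − 27^1 + 27^7 = 10460353176.
N = 10460353176/7 = 1494336168.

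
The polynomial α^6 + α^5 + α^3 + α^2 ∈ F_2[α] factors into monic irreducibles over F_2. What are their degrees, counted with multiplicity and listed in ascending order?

Write g(α) = α^6 + α^5 + α^3 + α^2.
Roots in F_2: g(0) = 0 → root; g(1) = 0 → root.
Linear factors from roots: (α), (α + 1).
Complete factorization: g(α) = (α)^2·(α + 1)^2·(α^2 + α + 1).
Factor degrees with multiplicity: 1 + 1 + 1 + 1 + 2 = 6.

1, 1, 1, 1, 2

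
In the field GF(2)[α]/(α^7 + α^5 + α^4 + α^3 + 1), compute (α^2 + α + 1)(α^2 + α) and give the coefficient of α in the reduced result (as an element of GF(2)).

1

Multiply in GF(2)[α]: (α^2 + α + 1)·(α^2 + α) = α^4 + α.
Reduced: α^4 + α.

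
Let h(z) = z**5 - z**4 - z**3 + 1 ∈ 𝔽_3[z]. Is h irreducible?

Check for roots in 𝔽_3: h(0) = 1; h(1) = 0 → root; h(2) = 0 → root.
h(1) = 0, so (z − 1) divides h(z); h is reducible.

No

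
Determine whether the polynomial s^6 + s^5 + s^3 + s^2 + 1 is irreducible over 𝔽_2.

Write P(s) = s^6 + s^5 + s^3 + s^2 + 1.
Check for roots in 𝔽_2: P(0) = 1; P(1) = 1.
No roots, so no linear factors.
Monic irreducibles of degree 2 over GF(2): s^2 + s + 1.
None of them divide P (all give nonzero remainder).
Monic irreducibles of degree 3 over GF(2): s^3 + s + 1, s^3 + s^2 + 1.
None of them divide P (all give nonzero remainder).
No irreducible factor of degree ≤ 3 exists, so P is irreducible over GF(2).

Yes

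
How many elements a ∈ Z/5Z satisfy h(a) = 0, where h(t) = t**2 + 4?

Evaluate at each of the 5 elements of Z/5Z:
h(0) = 4; h(1) = 0 → root; h(2) = 3; h(3) = 3; h(4) = 0 → root.
Roots: {1, 4}.

2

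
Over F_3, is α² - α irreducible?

Write P(α) = α² - α.
Check for roots in F_3: P(0) = 0 → root; P(1) = 0 → root; P(2) = 2.
P(0) = 0, so (α) divides P(α); P is reducible.

No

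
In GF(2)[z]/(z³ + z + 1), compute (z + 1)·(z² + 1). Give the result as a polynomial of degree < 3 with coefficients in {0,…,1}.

Multiply in GF(2)[z]: (z + 1)·(z² + 1) = z³ + z² + z + 1.
Reduce using z³ ≡ z + 1 (mod z³ + z + 1).
Reduced: z².

z^2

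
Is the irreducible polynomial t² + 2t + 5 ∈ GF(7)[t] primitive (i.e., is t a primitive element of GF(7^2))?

Write f(t) = t² + 2t + 5.
|GF(7^2)^×| = 7^2 − 1 = 48. Prime factorization: 48 = 2^4·3.
f is primitive ⇔ t has order 48 in GF(7)[t]/(f), i.e. t^(48/q) ≠ 1 for each prime q | 48.
t^(24) mod f = 6.
t^(16) mod f = 4.
None equal 1, so t has full order 48; f is primitive.

Yes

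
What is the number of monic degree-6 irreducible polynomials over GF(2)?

9

The number of monic irreducibles of degree 6 over GF(2) is (1/6)·Σ_{d∣6} μ(6/d) 2^d.
Divisors of 6: 1, 2, 3, 6; μ(6/d) for each: 1, -1, -1, 1.
Σ = 2^1 − 2^2 − 2^3 + 2^6 = 54.
N = 54/6 = 9.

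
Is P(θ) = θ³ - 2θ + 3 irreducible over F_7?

Check for roots in F_7: P(0) = 3; P(1) = 2; P(2) = 0 → root; P(3) = 3; P(4) = 3; P(5) = 6; P(6) = 4.
P(2) = 0, so (θ − 2) divides P(θ); P is reducible.

No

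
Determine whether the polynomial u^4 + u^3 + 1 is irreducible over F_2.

Yes

Write f(u) = u^4 + u^3 + 1.
Check for roots in F_2: f(0) = 1; f(1) = 1.
No roots, so no linear factors.
Monic irreducibles of degree 2 over GF(2): u^2 + u + 1.
None of them divide f (all give nonzero remainder).
No irreducible factor of degree ≤ 2 exists, so f is irreducible over GF(2).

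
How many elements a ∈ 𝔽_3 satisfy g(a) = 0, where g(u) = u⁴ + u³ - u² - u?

Evaluate at each of the 3 elements of 𝔽_3:
g(0) = 0 → root; g(1) = 0 → root; g(2) = 0 → root.
Roots: {0, 1, 2}.

3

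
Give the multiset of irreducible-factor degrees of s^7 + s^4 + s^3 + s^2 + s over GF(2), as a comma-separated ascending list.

Write f(s) = s^7 + s^4 + s^3 + s^2 + s.
Roots in GF(2): f(0) = 0 → root; f(1) = 1.
Linear factors from roots: (s).
Complete factorization: f(s) = (s)·(s^2 + s + 1)·(s^4 + s^3 + 1).
Factor degrees with multiplicity: 1 + 2 + 4 = 7.

1, 2, 4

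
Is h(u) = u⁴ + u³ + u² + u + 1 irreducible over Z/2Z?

Yes

Check for roots in Z/2Z: h(0) = 1; h(1) = 1.
No roots, so no linear factors.
Monic irreducibles of degree 2 over GF(2): u² + u + 1.
None of them divide h (all give nonzero remainder).
No irreducible factor of degree ≤ 2 exists, so h is irreducible over GF(2).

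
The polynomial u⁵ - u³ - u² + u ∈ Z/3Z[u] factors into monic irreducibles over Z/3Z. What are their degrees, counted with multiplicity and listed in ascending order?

Write g(u) = u⁵ - u³ - u² + u.
Roots in Z/3Z: g(0) = 0 → root; g(1) = 0 → root; g(2) = 1.
Linear factors from roots: (u), (u - 1).
Complete factorization: g(u) = (u)·(u - 1)·(u³ + u² - 1).
Factor degrees with multiplicity: 1 + 1 + 3 = 5.

1, 1, 3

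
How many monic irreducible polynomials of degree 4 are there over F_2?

x^(2^4) − x is the product of all monic irreducibles of degree dividing 4; Möbius inversion gives N = (1/4) Σ μ(4/d)·2^d.
Divisors of 4: 1, 2, 4; μ(4/d) for each: 0, -1, 1.
Σ = − 2^2 + 2^4 = 12.
N = 12/4 = 3.

3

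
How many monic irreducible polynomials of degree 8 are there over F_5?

By the necklace-counting formula, N_5(8) = (1/8) Σ_{d|8} μ(8/d)·5^d.
Divisors of 8: 1, 2, 4, 8; μ(8/d) for each: 0, 0, -1, 1.
Σ = − 5^4 + 5^8 = 390000.
N = 390000/8 = 48750.

48750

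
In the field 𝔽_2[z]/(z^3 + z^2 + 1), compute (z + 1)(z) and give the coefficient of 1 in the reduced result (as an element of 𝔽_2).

0

Multiply in 𝔽_2[z]: (z + 1)·(z) = z^2 + z.
Reduced: z^2 + z.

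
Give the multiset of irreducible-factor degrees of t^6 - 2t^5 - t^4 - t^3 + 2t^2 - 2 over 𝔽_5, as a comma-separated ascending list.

2, 4

Write g(t) = t^6 - 2t^5 - t^4 - t^3 + 2t^2 - 2.
Roots in 𝔽_5: g(0) = 3; g(1) = 2; g(2) = 2; g(3) = 1; g(4) = 3.
Complete factorization: g(t) = (t^2 + 2t - 1)·(t^4 + t^3 - 2t^2 - t + 2).
Factor degrees with multiplicity: 2 + 4 = 6.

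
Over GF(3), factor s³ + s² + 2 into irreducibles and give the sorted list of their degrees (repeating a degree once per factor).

Write g(s) = s³ + s² + 2.
Roots in GF(3): g(0) = 2; g(1) = 1; g(2) = 2.
Complete factorization: g(s) = (s³ + s² + 2).
Factor degrees with multiplicity: 3 = 3.

3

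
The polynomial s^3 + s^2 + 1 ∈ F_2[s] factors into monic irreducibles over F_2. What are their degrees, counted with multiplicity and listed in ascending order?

3

Write g(s) = s^3 + s^2 + 1.
Roots in F_2: g(0) = 1; g(1) = 1.
Complete factorization: g(s) = (s^3 + s^2 + 1).
Factor degrees with multiplicity: 3 = 3.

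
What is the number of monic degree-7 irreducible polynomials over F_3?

x^(3^7) − x is the product of all monic irreducibles of degree dividing 7; Möbius inversion gives N = (1/7) Σ μ(7/d)·3^d.
Divisors of 7: 1, 7; μ(7/d) for each: -1, 1.
Σ = − 3^1 + 3^7 = 2184.
N = 2184/7 = 312.

312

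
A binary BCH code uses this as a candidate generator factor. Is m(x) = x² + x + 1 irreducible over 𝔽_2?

Check for roots in 𝔽_2: m(0) = 1; m(1) = 1.
No roots. A degree-2 polynomial over a field with no linear factor is irreducible.

Yes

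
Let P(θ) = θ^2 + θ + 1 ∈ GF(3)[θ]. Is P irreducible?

Check for roots in GF(3): P(0) = 1; P(1) = 0 → root; P(2) = 1.
P(1) = 0, so (θ − 1) divides P(θ); P is reducible.

No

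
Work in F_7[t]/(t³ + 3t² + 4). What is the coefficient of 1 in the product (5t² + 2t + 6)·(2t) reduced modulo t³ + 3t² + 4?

2

Multiply in F_7[t]: (5t² + 2t + 6)·(2t) = 3t³ + 4t² + 5t.
Reduce using t³ ≡ 4t² + 3 (mod t³ + 3t² + 4).
Reduced: 2t² + 5t + 2.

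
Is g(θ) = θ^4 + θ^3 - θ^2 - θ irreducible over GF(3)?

No

Check for roots in GF(3): g(0) = 0 → root; g(1) = 0 → root; g(2) = 0 → root.
g(0) = 0, so (θ) divides g(θ); g is reducible.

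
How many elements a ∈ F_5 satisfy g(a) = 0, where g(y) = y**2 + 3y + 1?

1

Evaluate at each of the 5 elements of F_5:
g(0) = 1; g(1) = 0 → root; g(2) = 1; g(3) = 4; g(4) = 4.
Roots: {1}.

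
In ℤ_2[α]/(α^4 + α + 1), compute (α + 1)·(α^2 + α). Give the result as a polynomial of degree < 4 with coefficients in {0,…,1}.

Multiply in ℤ_2[α]: (α + 1)·(α^2 + α) = α^3 + α.
Reduced: α^3 + α.

α^3 + α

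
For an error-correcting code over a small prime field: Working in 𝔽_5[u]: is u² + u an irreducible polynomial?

No

Write h(u) = u² + u.
Check for roots in 𝔽_5: h(0) = 0 → root; h(1) = 2; h(2) = 1; h(3) = 2; h(4) = 0 → root.
h(0) = 0, so (u) divides h(u); h is reducible.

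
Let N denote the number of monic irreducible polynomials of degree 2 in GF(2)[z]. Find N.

The number of monic irreducibles of degree 2 over GF(2) is (1/2)·Σ_{d∣2} μ(2/d) 2^d.
Divisors of 2: 1, 2; μ(2/d) for each: -1, 1.
Σ = − 2^1 + 2^2 = 2.
N = 2/2 = 1.

1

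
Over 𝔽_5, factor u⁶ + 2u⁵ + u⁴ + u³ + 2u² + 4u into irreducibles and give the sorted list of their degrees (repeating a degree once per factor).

1, 2, 3

Write g(u) = u⁶ + 2u⁵ + u⁴ + u³ + 2u² + 4u.
Roots in 𝔽_5: g(0) = 0 → root; g(1) = 1; g(2) = 3; g(3) = 3; g(4) = 2.
Linear factors from roots: (u).
Complete factorization: g(u) = (u)·(u² + 4u + 2)·(u³ + 3u² + 2u + 2).
Factor degrees with multiplicity: 1 + 2 + 3 = 6.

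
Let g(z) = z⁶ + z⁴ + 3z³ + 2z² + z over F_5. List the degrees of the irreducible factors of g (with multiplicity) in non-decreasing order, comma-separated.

Roots in F_5: g(0) = 0 → root; g(1) = 3; g(2) = 4; g(3) = 2; g(4) = 0 → root.
Linear factors from roots: (z), (z + 1).
Complete factorization: g(z) = (z)·(z + 1)·(z² + 2z + 4)^2.
Factor degrees with multiplicity: 1 + 1 + 2 + 2 = 6.

1, 1, 2, 2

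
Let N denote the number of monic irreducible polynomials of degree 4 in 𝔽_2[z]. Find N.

By the necklace-counting formula, N_2(4) = (1/4) Σ_{d|4} μ(4/d)·2^d.
Divisors of 4: 1, 2, 4; μ(4/d) for each: 0, -1, 1.
Σ = − 2^2 + 2^4 = 12.
N = 12/4 = 3.

3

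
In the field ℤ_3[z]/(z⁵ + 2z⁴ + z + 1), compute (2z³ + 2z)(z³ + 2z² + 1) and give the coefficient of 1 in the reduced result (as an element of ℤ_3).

0

Multiply in ℤ_3[z]: (2z³ + 2z)·(z³ + 2z² + 1) = 2z⁶ + z⁵ + 2z⁴ + 2z.
Reduce using z⁵ ≡ z⁴ + 2z + 2 (mod z⁵ + 2z⁴ + z + 1).
Reduced: 2z⁴ + z².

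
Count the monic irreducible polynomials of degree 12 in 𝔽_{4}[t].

The number of monic irreducibles of degree 12 over GF(4) is (1/12)·Σ_{d∣12} μ(12/d) 4^d.
Divisors of 12: 1, 2, 3, 4, 6, 12; μ(12/d) for each: 0, 1, 0, -1, -1, 1.
Σ = 4^2 − 4^4 − 4^6 + 4^12 = 16772880.
N = 16772880/12 = 1397740.

1397740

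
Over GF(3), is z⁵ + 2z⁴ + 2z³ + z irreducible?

Write P(z) = z⁵ + 2z⁴ + 2z³ + z.
Check for roots in GF(3): P(0) = 0 → root; P(1) = 0 → root; P(2) = 1.
P(0) = 0, so (z) divides P(z); P is reducible.

No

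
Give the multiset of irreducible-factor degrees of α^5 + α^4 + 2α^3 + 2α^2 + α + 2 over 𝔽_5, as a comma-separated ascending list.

5

Write f(α) = α^5 + α^4 + 2α^3 + 2α^2 + α + 2.
Roots in 𝔽_5: f(0) = 2; f(1) = 4; f(2) = 1; f(3) = 1; f(4) = 1.
Complete factorization: f(α) = (α^5 + α^4 + 2α^3 + 2α^2 + α + 2).
Factor degrees with multiplicity: 5 = 5.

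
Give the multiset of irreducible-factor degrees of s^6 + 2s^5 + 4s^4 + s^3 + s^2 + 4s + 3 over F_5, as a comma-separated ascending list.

1, 1, 1, 3

Write h(s) = s^6 + 2s^5 + 4s^4 + s^3 + s^2 + 4s + 3.
Roots in F_5: h(0) = 3; h(1) = 1; h(2) = 0 → root; h(3) = 0 → root; h(4) = 2.
Linear factors from roots: (s + 3), (s + 2).
Complete factorization: h(s) = (s + 2)·(s + 3)^2·(s^3 + 4s^2 + s + 1).
Factor degrees with multiplicity: 1 + 1 + 1 + 3 = 6.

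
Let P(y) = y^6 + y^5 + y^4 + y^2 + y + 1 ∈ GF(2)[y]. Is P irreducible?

No

Check for roots in GF(2): P(0) = 1; P(1) = 0 → root.
P(1) = 0, so (y − 1) divides P(y); P is reducible.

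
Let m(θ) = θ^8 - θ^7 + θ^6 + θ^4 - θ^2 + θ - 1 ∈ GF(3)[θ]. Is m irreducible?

Check for roots in GF(3): m(0) = 2; m(1) = 1; m(2) = 1.
No roots, so no linear factors.
Monic irreducibles of degree 2 over GF(3): θ^2 + 1, θ^2 + θ - 1, θ^2 - θ - 1.
None of them divide m (all give nonzero remainder).
Degree-3 irreducible divisors: test the 8 monic irreducibles of degree 3 over GF(3).
None of them divide m (all give nonzero remainder).
Degree-4 irreducible divisors: test the 18 monic irreducibles of degree 4 over GF(3).
None of them divide m (all give nonzero remainder).
No irreducible factor of degree ≤ 4 exists, so m is irreducible over GF(3).

Yes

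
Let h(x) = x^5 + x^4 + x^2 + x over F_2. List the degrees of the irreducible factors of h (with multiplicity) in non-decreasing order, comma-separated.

1, 1, 1, 2

Roots in F_2: h(0) = 0 → root; h(1) = 0 → root.
Linear factors from roots: (x), (x + 1).
Complete factorization: h(x) = (x)·(x + 1)^2·(x^2 + x + 1).
Factor degrees with multiplicity: 1 + 1 + 1 + 2 = 5.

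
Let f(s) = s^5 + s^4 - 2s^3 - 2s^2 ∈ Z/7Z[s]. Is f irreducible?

Check for roots in Z/7Z: f(0) = 0 → root; f(1) = 5; f(2) = 3; f(3) = 0 → root; f(4) = 0 → root; f(5) = 6; f(6) = 0 → root.
f(0) = 0, so (s) divides f(s); f is reducible.

No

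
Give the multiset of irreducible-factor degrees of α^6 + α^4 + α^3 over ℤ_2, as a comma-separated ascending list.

1, 1, 1, 3

Write f(α) = α^6 + α^4 + α^3.
Roots in ℤ_2: f(0) = 0 → root; f(1) = 1.
Linear factors from roots: (α).
Complete factorization: f(α) = (α)^3·(α^3 + α + 1).
Factor degrees with multiplicity: 1 + 1 + 1 + 3 = 6.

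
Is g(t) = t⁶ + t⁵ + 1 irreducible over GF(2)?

Yes

Check for roots in GF(2): g(0) = 1; g(1) = 1.
No roots, so no linear factors.
Monic irreducibles of degree 2 over GF(2): t² + t + 1.
None of them divide g (all give nonzero remainder).
Monic irreducibles of degree 3 over GF(2): t³ + t + 1, t³ + t² + 1.
None of them divide g (all give nonzero remainder).
No irreducible factor of degree ≤ 3 exists, so g is irreducible over GF(2).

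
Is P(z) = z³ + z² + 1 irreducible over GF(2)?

Check for roots in GF(2): P(0) = 1; P(1) = 1.
No roots. A degree-3 polynomial over a field with no linear factor is irreducible.

Yes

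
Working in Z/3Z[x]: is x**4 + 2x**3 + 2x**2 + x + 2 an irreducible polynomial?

Yes

Write h(x) = x**4 + 2x**3 + 2x**2 + x + 2.
Check for roots in Z/3Z: h(0) = 2; h(1) = 2; h(2) = 2.
No roots, so no linear factors.
Monic irreducibles of degree 2 over GF(3): x**2 + 1, x**2 + x + 2, x**2 + 2x + 2.
None of them divide h (all give nonzero remainder).
No irreducible factor of degree ≤ 2 exists, so h is irreducible over GF(3).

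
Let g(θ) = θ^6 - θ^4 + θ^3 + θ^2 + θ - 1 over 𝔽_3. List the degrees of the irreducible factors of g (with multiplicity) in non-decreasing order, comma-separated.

Roots in 𝔽_3: g(0) = 2; g(1) = 2; g(2) = 1.
Complete factorization: g(θ) = (θ^6 - θ^4 + θ^3 + θ^2 + θ - 1).
Factor degrees with multiplicity: 6 = 6.

6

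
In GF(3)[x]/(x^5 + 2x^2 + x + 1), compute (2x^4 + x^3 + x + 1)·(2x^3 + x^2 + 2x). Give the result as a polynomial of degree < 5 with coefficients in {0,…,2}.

Multiply in GF(3)[x]: (2x^4 + x^3 + x + 1)·(2x^3 + x^2 + 2x) = x^7 + x^6 + 2x^5 + x^4 + 2x.
Reduce using x^5 ≡ x^2 + 2x + 2 (mod x^5 + 2x^2 + x + 1).
Reduced: 2x^4 + 2x + 1.

2x^4 + 2x + 1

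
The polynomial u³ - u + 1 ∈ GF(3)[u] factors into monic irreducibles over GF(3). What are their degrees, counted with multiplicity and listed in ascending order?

3

Write f(u) = u³ - u + 1.
Roots in GF(3): f(0) = 1; f(1) = 1; f(2) = 1.
Complete factorization: f(u) = (u³ - u + 1).
Factor degrees with multiplicity: 3 = 3.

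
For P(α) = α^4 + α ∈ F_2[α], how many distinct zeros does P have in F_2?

Evaluate at each of the 2 elements of F_2:
P(0) = 0 → root; P(1) = 0 → root.
Roots: {0, 1}.

2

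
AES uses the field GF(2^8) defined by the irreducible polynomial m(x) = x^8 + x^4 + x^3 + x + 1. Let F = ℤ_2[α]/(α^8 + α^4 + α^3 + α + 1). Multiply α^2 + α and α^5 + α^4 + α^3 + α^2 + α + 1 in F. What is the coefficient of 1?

Multiply in ℤ_2[α]: (α^2 + α)·(α^5 + α^4 + α^3 + α^2 + α + 1) = α^7 + α.
Reduced: α^7 + α.

0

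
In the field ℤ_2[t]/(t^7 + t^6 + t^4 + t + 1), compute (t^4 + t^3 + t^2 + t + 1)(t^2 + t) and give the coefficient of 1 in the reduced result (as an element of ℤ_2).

0

Multiply in ℤ_2[t]: (t^4 + t^3 + t^2 + t + 1)·(t^2 + t) = t^6 + t.
Reduced: t^6 + t.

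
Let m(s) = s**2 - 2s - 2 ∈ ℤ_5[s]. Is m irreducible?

Check for roots in ℤ_5: m(0) = 3; m(1) = 2; m(2) = 3; m(3) = 1; m(4) = 1.
No roots. A degree-2 polynomial over a field with no linear factor is irreducible.

Yes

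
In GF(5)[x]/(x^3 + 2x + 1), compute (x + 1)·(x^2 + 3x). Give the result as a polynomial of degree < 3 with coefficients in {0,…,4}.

4x^2 + x + 4

Multiply in GF(5)[x]: (x + 1)·(x^2 + 3x) = x^3 + 4x^2 + 3x.
Reduce using x^3 ≡ 3x + 4 (mod x^3 + 2x + 1).
Reduced: 4x^2 + x + 4.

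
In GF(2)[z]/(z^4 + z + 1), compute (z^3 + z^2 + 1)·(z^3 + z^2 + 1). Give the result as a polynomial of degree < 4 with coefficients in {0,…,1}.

z^3 + z^2 + z

Multiply in GF(2)[z]: (z^3 + z^2 + 1)·(z^3 + z^2 + 1) = z^6 + z^4 + 1.
Reduce using z^4 ≡ z + 1 (mod z^4 + z + 1).
Reduced: z^3 + z^2 + z.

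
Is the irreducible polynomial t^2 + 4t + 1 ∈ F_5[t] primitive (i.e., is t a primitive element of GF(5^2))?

No

Write f(t) = t^2 + 4t + 1.
|GF(5^2)^×| = 5^2 − 1 = 24. Prime factorization: 24 = 2^3·3.
f is primitive ⇔ t has order 24 in GF(5)[t]/(f), i.e. t^(24/q) ≠ 1 for each prime q | 24.
t^(12) mod f = 1
t^(8) mod f = t + 4.
Since t^(12) = 1, the order of t divides 12 < 24; not primitive.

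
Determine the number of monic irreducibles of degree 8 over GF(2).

By the necklace-counting formula, N_2(8) = (1/8) Σ_{d|8} μ(8/d)·2^d.
Divisors of 8: 1, 2, 4, 8; μ(8/d) for each: 0, 0, -1, 1.
Σ = − 2^4 + 2^8 = 240.
N = 240/8 = 30.

30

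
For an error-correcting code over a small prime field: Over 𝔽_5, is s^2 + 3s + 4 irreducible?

Yes

Write g(s) = s^2 + 3s + 4.
Check for roots in 𝔽_5: g(0) = 4; g(1) = 3; g(2) = 4; g(3) = 2; g(4) = 2.
No roots. A degree-2 polynomial over a field with no linear factor is irreducible.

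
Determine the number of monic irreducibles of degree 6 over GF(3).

Gauss's count: N_{3}(6) = (1/6) Σ_{d|6} μ(6/d)·3^d.
Divisors of 6: 1, 2, 3, 6; μ(6/d) for each: 1, -1, -1, 1.
Σ = 3^1 − 3^2 − 3^3 + 3^6 = 696.
N = 696/6 = 116.

116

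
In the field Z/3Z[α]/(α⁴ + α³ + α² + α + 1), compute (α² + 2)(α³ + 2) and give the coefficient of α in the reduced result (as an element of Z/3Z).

0

Multiply in Z/3Z[α]: (α² + 2)·(α³ + 2) = α⁵ + 2α³ + 2α² + 1.
Reduce using α⁴ ≡ 2α³ + 2α² + 2α + 2 (mod α⁴ + α³ + α² + α + 1).
Reduced: 2α³ + 2α² + 2.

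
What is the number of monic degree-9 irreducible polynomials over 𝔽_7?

4483696

The number of monic irreducibles of degree 9 over GF(7) is (1/9)·Σ_{d∣9} μ(9/d) 7^d.
Divisors of 9: 1, 3, 9; μ(9/d) for each: 0, -1, 1.
Σ = − 7^3 + 7^9 = 40353264.
N = 40353264/9 = 4483696.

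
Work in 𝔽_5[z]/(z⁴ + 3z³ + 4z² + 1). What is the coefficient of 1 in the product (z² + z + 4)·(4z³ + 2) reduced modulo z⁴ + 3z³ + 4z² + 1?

1

Multiply in 𝔽_5[z]: (z² + z + 4)·(4z³ + 2) = 4z⁵ + 4z⁴ + z³ + 2z² + 2z + 3.
Reduce using z⁴ ≡ 2z³ + z² + 4 (mod z⁴ + 3z³ + 4z² + 1).
Reduced: 4z³ + 4z² + 3z + 1.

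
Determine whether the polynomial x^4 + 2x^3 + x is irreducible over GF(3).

Write g(x) = x^4 + 2x^3 + x.
Check for roots in GF(3): g(0) = 0 → root; g(1) = 1; g(2) = 1.
g(0) = 0, so (x) divides g(x); g is reducible.

No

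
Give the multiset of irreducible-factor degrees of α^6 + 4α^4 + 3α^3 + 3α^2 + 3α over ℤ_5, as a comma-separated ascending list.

1, 1, 1, 3

Write f(α) = α^6 + 4α^4 + 3α^3 + 3α^2 + 3α.
Roots in ℤ_5: f(0) = 0 → root; f(1) = 4; f(2) = 0 → root; f(3) = 0 → root; f(4) = 2.
Linear factors from roots: (α), (α + 3), (α + 2).
Complete factorization: f(α) = (α)·(α + 2)·(α + 3)·(α^3 + 3α + 3).
Factor degrees with multiplicity: 1 + 1 + 1 + 3 = 6.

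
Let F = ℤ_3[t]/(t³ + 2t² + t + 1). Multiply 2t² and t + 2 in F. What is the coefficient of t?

1

Multiply in ℤ_3[t]: (2t²)·(t + 2) = 2t³ + t².
Reduce using t³ ≡ t² + 2t + 2 (mod t³ + 2t² + t + 1).
Reduced: t + 1.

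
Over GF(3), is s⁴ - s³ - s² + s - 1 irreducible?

Write f(s) = s⁴ - s³ - s² + s - 1.
Check for roots in GF(3): f(0) = 2; f(1) = 2; f(2) = 2.
No roots, so no linear factors.
Monic irreducibles of degree 2 over GF(3): s² + 1, s² + s - 1, s² - s - 1.
None of them divide f (all give nonzero remainder).
No irreducible factor of degree ≤ 2 exists, so f is irreducible over GF(3).

Yes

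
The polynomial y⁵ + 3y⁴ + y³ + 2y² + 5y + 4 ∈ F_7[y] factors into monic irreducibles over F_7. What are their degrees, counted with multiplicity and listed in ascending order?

Write h(y) = y⁵ + 3y⁴ + y³ + 2y² + 5y + 4.
Complete factorization: h(y) = (y⁵ + 3y⁴ + y³ + 2y² + 5y + 4).
Factor degrees with multiplicity: 5 = 5.

5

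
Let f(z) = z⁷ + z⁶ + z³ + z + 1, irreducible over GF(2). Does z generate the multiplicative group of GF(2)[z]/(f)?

|GF(2^7)^×| = 2^7 − 1 = 127. Prime factorization: 127 = 127.
f is primitive ⇔ z has order 127 in GF(2)[z]/(f), i.e. z^(127/q) ≠ 1 for each prime q | 127.
z^(1) mod f = z.
None equal 1, so z has full order 127; f is primitive.

Yes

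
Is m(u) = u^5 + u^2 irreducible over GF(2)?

No

Check for roots in GF(2): m(0) = 0 → root; m(1) = 0 → root.
m(0) = 0, so (u) divides m(u); m is reducible.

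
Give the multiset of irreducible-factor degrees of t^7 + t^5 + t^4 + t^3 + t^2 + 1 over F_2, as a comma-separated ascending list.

Write g(t) = t^7 + t^5 + t^4 + t^3 + t^2 + 1.
Roots in F_2: g(0) = 1; g(1) = 0 → root.
Linear factors from roots: (t + 1).
Complete factorization: g(t) = (t + 1)·(t^2 + t + 1)^3.
Factor degrees with multiplicity: 1 + 2 + 2 + 2 = 7.

1, 2, 2, 2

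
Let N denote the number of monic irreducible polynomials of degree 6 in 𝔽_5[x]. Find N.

By the necklace-counting formula, N_5(6) = (1/6) Σ_{d|6} μ(6/d)·5^d.
Divisors of 6: 1, 2, 3, 6; μ(6/d) for each: 1, -1, -1, 1.
Σ = 5^1 − 5^2 − 5^3 + 5^6 = 15480.
N = 15480/6 = 2580.

2580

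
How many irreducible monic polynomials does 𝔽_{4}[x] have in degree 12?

1397740

x^(4^12) − x is the product of all monic irreducibles of degree dividing 12; Möbius inversion gives N = (1/12) Σ μ(12/d)·4^d.
Divisors of 12: 1, 2, 3, 4, 6, 12; μ(12/d) for each: 0, 1, 0, -1, -1, 1.
Σ = 4^2 − 4^4 − 4^6 + 4^12 = 16772880.
N = 16772880/12 = 1397740.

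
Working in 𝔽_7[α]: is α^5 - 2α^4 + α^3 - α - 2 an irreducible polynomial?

Write g(α) = α^5 - 2α^4 + α^3 - α - 2.
Check for roots in 𝔽_7: g(0) = 5; g(1) = 4; g(2) = 4; g(3) = 5; g(4) = 3; g(5) = 5; g(6) = 2.
No roots, so no linear factors.
Degree-2 irreducible divisors: test the 21 monic irreducibles of degree 2 over GF(7).
None of them divide g (all give nonzero remainder).
No irreducible factor of degree ≤ 2 exists, so g is irreducible over GF(7).

Yes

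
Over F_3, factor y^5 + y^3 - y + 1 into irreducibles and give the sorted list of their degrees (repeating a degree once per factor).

1, 2, 2

Write h(y) = y^5 + y^3 - y + 1.
Roots in F_3: h(0) = 1; h(1) = 2; h(2) = 0 → root.
Linear factors from roots: (y + 1).
Complete factorization: h(y) = (y + 1)·(y^2 + y - 1)^2.
Factor degrees with multiplicity: 1 + 2 + 2 = 5.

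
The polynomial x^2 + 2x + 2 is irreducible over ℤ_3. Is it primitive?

Yes

Write f(x) = x^2 + 2x + 2.
|GF(3^2)^×| = 3^2 − 1 = 8. Prime factorization: 8 = 2^3.
f is primitive ⇔ x has order 8 in GF(3)[x]/(f), i.e. x^(8/q) ≠ 1 for each prime q | 8.
x^(4) mod f = 2.
None equal 1, so x has full order 8; f is primitive.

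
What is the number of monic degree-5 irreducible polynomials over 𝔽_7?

3360

By the necklace-counting formula, N_7(5) = (1/5) Σ_{d|5} μ(5/d)·7^d.
Divisors of 5: 1, 5; μ(5/d) for each: -1, 1.
Σ = − 7^1 + 7^5 = 16800.
N = 16800/5 = 3360.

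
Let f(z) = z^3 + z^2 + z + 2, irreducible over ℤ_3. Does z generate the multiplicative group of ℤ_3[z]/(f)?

|GF(3^3)^×| = 3^3 − 1 = 26. Prime factorization: 26 = 2·13.
f is primitive ⇔ z has order 26 in GF(3)[z]/(f), i.e. z^(26/q) ≠ 1 for each prime q | 26.
z^(13) mod f = 1
z^(2) mod f = z^2.
Since z^(13) = 1, the order of z divides 13 < 26; not primitive.

No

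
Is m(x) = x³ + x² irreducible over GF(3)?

No

Check for roots in GF(3): m(0) = 0 → root; m(1) = 2; m(2) = 0 → root.
m(0) = 0, so (x) divides m(x); m is reducible.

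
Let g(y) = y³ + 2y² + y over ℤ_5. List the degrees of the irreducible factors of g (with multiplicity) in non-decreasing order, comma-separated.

Roots in ℤ_5: g(0) = 0 → root; g(1) = 4; g(2) = 3; g(3) = 3; g(4) = 0 → root.
Linear factors from roots: (y), (y + 1).
Complete factorization: g(y) = (y)·(y + 1)^2.
Factor degrees with multiplicity: 1 + 1 + 1 = 3.

1, 1, 1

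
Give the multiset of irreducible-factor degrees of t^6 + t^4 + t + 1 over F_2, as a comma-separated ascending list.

1, 2, 3

Write f(t) = t^6 + t^4 + t + 1.
Roots in F_2: f(0) = 1; f(1) = 0 → root.
Linear factors from roots: (t + 1).
Complete factorization: f(t) = (t + 1)·(t^2 + t + 1)·(t^3 + t + 1).
Factor degrees with multiplicity: 1 + 2 + 3 = 6.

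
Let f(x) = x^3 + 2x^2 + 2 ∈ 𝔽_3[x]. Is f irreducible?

No

Check for roots in 𝔽_3: f(0) = 2; f(1) = 2; f(2) = 0 → root.
f(2) = 0, so (x − 2) divides f(x); f is reducible.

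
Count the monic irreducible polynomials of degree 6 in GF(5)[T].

By the necklace-counting formula, N_5(6) = (1/6) Σ_{d|6} μ(6/d)·5^d.
Divisors of 6: 1, 2, 3, 6; μ(6/d) for each: 1, -1, -1, 1.
Σ = 5^1 − 5^2 − 5^3 + 5^6 = 15480.
N = 15480/6 = 2580.

2580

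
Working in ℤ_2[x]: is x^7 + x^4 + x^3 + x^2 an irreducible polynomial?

No

Write h(x) = x^7 + x^4 + x^3 + x^2.
Check for roots in ℤ_2: h(0) = 0 → root; h(1) = 0 → root.
h(0) = 0, so (x) divides h(x); h is reducible.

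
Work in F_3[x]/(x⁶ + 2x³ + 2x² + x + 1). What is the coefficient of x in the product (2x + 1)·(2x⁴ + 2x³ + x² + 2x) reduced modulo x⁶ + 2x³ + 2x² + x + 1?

2

Multiply in F_3[x]: (2x + 1)·(2x⁴ + 2x³ + x² + 2x) = x⁵ + x³ + 2x² + 2x.
Reduced: x⁵ + x³ + 2x² + 2x.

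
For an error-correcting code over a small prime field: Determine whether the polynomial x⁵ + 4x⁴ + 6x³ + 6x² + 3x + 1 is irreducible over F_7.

No

Write P(x) = x⁵ + 4x⁴ + 6x³ + 6x² + 3x + 1.
Check for roots in F_7: P(0) = 1; P(1) = 0 → root; P(2) = 0 → root; P(3) = 2; P(4) = 0 → root; P(5) = 3; P(6) = 1.
P(1) = 0, so (x − 1) divides P(x); P is reducible.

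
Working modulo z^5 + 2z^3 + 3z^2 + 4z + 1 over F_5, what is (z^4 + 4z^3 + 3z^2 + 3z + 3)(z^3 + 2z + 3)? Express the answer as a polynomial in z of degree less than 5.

3z^4 + 4z^3 + 4z^2 + 4z + 1

Multiply in F_5[z]: (z^4 + 4z^3 + 3z^2 + 3z + 3)·(z^3 + 2z + 3) = z^7 + 4z^6 + 4z^4 + z^3 + 4.
Reduce using z^5 ≡ 3z^3 + 2z^2 + z + 4 (mod z^5 + 2z^3 + 3z^2 + 4z + 1).
Reduced: 3z^4 + 4z^3 + 4z^2 + 4z + 1.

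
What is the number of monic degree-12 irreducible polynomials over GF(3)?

44220

x^(3^12) − x is the product of all monic irreducibles of degree dividing 12; Möbius inversion gives N = (1/12) Σ μ(12/d)·3^d.
Divisors of 12: 1, 2, 3, 4, 6, 12; μ(12/d) for each: 0, 1, 0, -1, -1, 1.
Σ = 3^2 − 3^4 − 3^6 + 3^12 = 530640.
N = 530640/12 = 44220.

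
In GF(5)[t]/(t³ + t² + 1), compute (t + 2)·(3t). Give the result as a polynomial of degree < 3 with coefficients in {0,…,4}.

3t^2 + t

Multiply in GF(5)[t]: (t + 2)·(3t) = 3t² + t.
Reduced: 3t² + t.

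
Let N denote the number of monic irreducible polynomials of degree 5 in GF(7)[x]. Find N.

x^(7^5) − x is the product of all monic irreducibles of degree dividing 5; Möbius inversion gives N = (1/5) Σ μ(5/d)·7^d.
Divisors of 5: 1, 5; μ(5/d) for each: -1, 1.
Σ = − 7^1 + 7^5 = 16800.
N = 16800/5 = 3360.

3360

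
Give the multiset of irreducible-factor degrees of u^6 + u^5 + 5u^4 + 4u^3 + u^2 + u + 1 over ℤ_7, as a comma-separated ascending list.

1, 1, 2, 2

Write h(u) = u^6 + u^5 + 5u^4 + 4u^3 + u^2 + u + 1.
Linear factors from roots: (u + 6), (u + 4).
Complete factorization: h(u) = (u + 4)·(u + 6)·(u^2 + 6u + 3)·(u^2 + 6u + 4).
Factor degrees with multiplicity: 1 + 1 + 2 + 2 = 6.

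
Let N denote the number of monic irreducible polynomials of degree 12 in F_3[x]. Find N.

By the necklace-counting formula, N_3(12) = (1/12) Σ_{d|12} μ(12/d)·3^d.
Divisors of 12: 1, 2, 3, 4, 6, 12; μ(12/d) for each: 0, 1, 0, -1, -1, 1.
Σ = 3^2 − 3^4 − 3^6 + 3^12 = 530640.
N = 530640/12 = 44220.

44220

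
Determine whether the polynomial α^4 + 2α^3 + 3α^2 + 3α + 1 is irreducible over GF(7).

Write m(α) = α^4 + 2α^3 + 3α^2 + 3α + 1.
Check for roots in GF(7): m(0) = 1; m(1) = 3; m(2) = 2; m(3) = 4; m(4) = 4; m(5) = 0 → root; m(6) = 0 → root.
m(5) = 0, so (α − 5) divides m(α); m is reducible.

No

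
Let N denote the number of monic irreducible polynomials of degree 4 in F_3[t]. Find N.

x^(3^4) − x is the product of all monic irreducibles of degree dividing 4; Möbius inversion gives N = (1/4) Σ μ(4/d)·3^d.
Divisors of 4: 1, 2, 4; μ(4/d) for each: 0, -1, 1.
Σ = − 3^2 + 3^4 = 72.
N = 72/4 = 18.

18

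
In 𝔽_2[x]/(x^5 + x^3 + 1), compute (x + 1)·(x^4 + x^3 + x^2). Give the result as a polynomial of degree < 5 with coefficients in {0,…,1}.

Multiply in 𝔽_2[x]: (x + 1)·(x^4 + x^3 + x^2) = x^5 + x^2.
Reduce using x^5 ≡ x^3 + 1 (mod x^5 + x^3 + 1).
Reduced: x^3 + x^2 + 1.

x^3 + x^2 + 1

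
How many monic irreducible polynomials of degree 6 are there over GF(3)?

116

The number of monic irreducibles of degree 6 over GF(3) is (1/6)·Σ_{d∣6} μ(6/d) 3^d.
Divisors of 6: 1, 2, 3, 6; μ(6/d) for each: 1, -1, -1, 1.
Σ = 3^1 − 3^2 − 3^3 + 3^6 = 696.
N = 696/6 = 116.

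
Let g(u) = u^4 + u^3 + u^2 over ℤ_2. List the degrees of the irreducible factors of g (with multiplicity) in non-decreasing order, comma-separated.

Roots in ℤ_2: g(0) = 0 → root; g(1) = 1.
Linear factors from roots: (u).
Complete factorization: g(u) = (u)^2·(u^2 + u + 1).
Factor degrees with multiplicity: 1 + 1 + 2 = 4.

1, 1, 2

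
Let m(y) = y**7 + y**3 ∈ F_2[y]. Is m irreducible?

No

Check for roots in F_2: m(0) = 0 → root; m(1) = 0 → root.
m(0) = 0, so (y) divides m(y); m is reducible.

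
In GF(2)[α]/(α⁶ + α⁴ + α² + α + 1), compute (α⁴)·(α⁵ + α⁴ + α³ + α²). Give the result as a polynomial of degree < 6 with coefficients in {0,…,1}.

α^5 + α^2

Multiply in GF(2)[α]: (α⁴)·(α⁵ + α⁴ + α³ + α²) = α⁹ + α⁸ + α⁷ + α⁶.
Reduce using α⁶ ≡ α⁴ + α² + α + 1 (mod α⁶ + α⁴ + α² + α + 1).
Reduced: α⁵ + α².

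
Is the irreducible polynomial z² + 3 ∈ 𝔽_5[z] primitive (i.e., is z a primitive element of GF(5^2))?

Write f(z) = z² + 3.
|GF(5^2)^×| = 5^2 − 1 = 24. Prime factorization: 24 = 2^3·3.
f is primitive ⇔ z has order 24 in GF(5)[z]/(f), i.e. z^(24/q) ≠ 1 for each prime q | 24.
z^(12) mod f = 4.
z^(8) mod f = 1
Since z^(8) = 1, the order of z divides 8 < 24; not primitive.

No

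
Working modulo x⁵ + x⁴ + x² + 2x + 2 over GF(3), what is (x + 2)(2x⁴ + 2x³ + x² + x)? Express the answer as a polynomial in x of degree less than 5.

x^4 + 2x^3 + x^2 + x + 2

Multiply in GF(3)[x]: (x + 2)·(2x⁴ + 2x³ + x² + x) = 2x⁵ + 2x³ + 2x.
Reduce using x⁵ ≡ 2x⁴ + 2x² + x + 1 (mod x⁵ + x⁴ + x² + 2x + 2).
Reduced: x⁴ + 2x³ + x² + x + 2.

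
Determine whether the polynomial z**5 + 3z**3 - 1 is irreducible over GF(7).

Write f(z) = z**5 + 3z**3 - 1.
Check for roots in GF(7): f(0) = 6; f(1) = 3; f(2) = 6; f(3) = 1; f(4) = 4; f(5) = 6; f(6) = 2.
No roots, so no linear factors.
Degree-2 irreducible divisors: test the 21 monic irreducibles of degree 2 over GF(7).
None of them divide f (all give nonzero remainder).
No irreducible factor of degree ≤ 2 exists, so f is irreducible over GF(7).

Yes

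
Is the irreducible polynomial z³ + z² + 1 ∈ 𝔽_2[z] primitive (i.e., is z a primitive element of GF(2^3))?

Yes

Write f(z) = z³ + z² + 1.
|GF(2^3)^×| = 2^3 − 1 = 7. Prime factorization: 7 = 7.
f is primitive ⇔ z has order 7 in GF(2)[z]/(f), i.e. z^(7/q) ≠ 1 for each prime q | 7.
z^(1) mod f = z.
None equal 1, so z has full order 7; f is primitive.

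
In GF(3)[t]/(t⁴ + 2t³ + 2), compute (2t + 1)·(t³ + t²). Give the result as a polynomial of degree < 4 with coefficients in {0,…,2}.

2t^3 + t^2 + 2

Multiply in GF(3)[t]: (2t + 1)·(t³ + t²) = 2t⁴ + t².
Reduce using t⁴ ≡ t³ + 1 (mod t⁴ + 2t³ + 2).
Reduced: 2t³ + t² + 2.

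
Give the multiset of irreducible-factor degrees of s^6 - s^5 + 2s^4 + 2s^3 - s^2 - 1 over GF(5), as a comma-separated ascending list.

1, 1, 4

Write f(s) = s^6 - s^5 + 2s^4 + 2s^3 - s^2 - 1.
Roots in GF(5): f(0) = 4; f(1) = 2; f(2) = 0 → root; f(3) = 2; f(4) = 0 → root.
Linear factors from roots: (s - 2), (s + 1).
Complete factorization: f(s) = (s + 1)·(s - 2)·(s^4 - s^2 + s - 2).
Factor degrees with multiplicity: 1 + 1 + 4 = 6.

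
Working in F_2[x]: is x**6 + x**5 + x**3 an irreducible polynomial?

Write P(x) = x**6 + x**5 + x**3.
Check for roots in F_2: P(0) = 0 → root; P(1) = 1.
P(0) = 0, so (x) divides P(x); P is reducible.

No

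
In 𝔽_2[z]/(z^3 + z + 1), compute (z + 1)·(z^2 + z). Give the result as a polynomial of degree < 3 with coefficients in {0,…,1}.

1

Multiply in 𝔽_2[z]: (z + 1)·(z^2 + z) = z^3 + z.
Reduce using z^3 ≡ z + 1 (mod z^3 + z + 1).
Reduced: 1.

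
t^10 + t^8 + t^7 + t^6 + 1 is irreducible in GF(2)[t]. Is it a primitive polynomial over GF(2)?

Write f(t) = t^10 + t^8 + t^7 + t^6 + 1.
|GF(2^10)^×| = 2^10 − 1 = 1023. Prime factorization: 1023 = 3·11·31.
f is primitive ⇔ t has order 1023 in GF(2)[t]/(f), i.e. t^(1023/q) ≠ 1 for each prime q | 1023.
t^(341) mod f = 1
t^(93) mod f = t^5 + t^4 + 1.
t^(33) mod f = t^9 + t^7 + t^6 + t^3 + t^2 + t.
Since t^(341) = 1, the order of t divides 341 < 1023; not primitive.

No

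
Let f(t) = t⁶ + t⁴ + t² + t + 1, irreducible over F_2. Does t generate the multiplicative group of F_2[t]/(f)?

No

|GF(2^6)^×| = 2^6 − 1 = 63. Prime factorization: 63 = 3^2·7.
f is primitive ⇔ t has order 63 in GF(2)[t]/(f), i.e. t^(63/q) ≠ 1 for each prime q | 63.
t^(21) mod f = 1
t^(9) mod f = t⁴ + t² + t.
Since t^(21) = 1, the order of t divides 21 < 63; not primitive.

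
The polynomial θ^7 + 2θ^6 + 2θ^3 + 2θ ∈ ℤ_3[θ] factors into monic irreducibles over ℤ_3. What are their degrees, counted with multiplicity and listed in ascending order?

1, 1, 1, 1, 1, 2

Write h(θ) = θ^7 + 2θ^6 + 2θ^3 + 2θ.
Roots in ℤ_3: h(0) = 0 → root; h(1) = 1; h(2) = 0 → root.
Linear factors from roots: (θ), (θ + 1).
Complete factorization: h(θ) = (θ)·(θ + 1)^4·(θ^2 + θ + 2).
Factor degrees with multiplicity: 1 + 1 + 1 + 1 + 1 + 2 = 7.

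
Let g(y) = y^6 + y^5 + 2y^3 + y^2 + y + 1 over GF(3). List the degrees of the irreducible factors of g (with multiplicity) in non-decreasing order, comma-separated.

Roots in GF(3): g(0) = 1; g(1) = 1; g(2) = 2.
Complete factorization: g(y) = (y^6 + y^5 + 2y^3 + y^2 + y + 1).
Factor degrees with multiplicity: 6 = 6.

6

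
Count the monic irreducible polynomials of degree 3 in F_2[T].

2

The number of monic irreducibles of degree 3 over GF(2) is (1/3)·Σ_{d∣3} μ(3/d) 2^d.
Divisors of 3: 1, 3; μ(3/d) for each: -1, 1.
Σ = − 2^1 + 2^3 = 6.
N = 6/3 = 2.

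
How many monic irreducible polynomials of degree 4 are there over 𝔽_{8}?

Gauss's count: N_{8}(4) = (1/4) Σ_{d|4} μ(4/d)·8^d.
Divisors of 4: 1, 2, 4; μ(4/d) for each: 0, -1, 1.
Σ = − 8^2 + 8^4 = 4032.
N = 4032/4 = 1008.

1008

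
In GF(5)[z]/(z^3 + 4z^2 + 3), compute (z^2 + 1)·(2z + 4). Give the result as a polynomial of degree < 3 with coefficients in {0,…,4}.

Multiply in GF(5)[z]: (z^2 + 1)·(2z + 4) = 2z^3 + 4z^2 + 2z + 4.
Reduce using z^3 ≡ z^2 + 2 (mod z^3 + 4z^2 + 3).
Reduced: z^2 + 2z + 3.

z^2 + 2z + 3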